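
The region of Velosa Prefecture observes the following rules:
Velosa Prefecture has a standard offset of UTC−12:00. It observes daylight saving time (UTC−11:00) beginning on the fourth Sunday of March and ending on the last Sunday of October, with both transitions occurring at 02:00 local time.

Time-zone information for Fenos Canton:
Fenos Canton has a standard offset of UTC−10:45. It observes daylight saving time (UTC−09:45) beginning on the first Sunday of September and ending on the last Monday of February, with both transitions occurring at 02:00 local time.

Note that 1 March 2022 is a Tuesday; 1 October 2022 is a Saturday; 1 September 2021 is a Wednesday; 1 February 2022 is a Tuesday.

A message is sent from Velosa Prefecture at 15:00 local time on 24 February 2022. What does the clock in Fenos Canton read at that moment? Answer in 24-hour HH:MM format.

1 March 2022 is a Tuesday, so the first Sunday is March 6 and the fourth is March 27.
1 October 2022 is a Saturday, so Sundays fall on 2, 9, 16, 23, 30; the last is October 30.
Daylight saving runs 27 March – 30 October; 24 February 2022 is outside that window, so Velosa Prefecture is on standard time at UTC−12:00.
15:00 Velosa Prefecture + 12h = 03:00 UTC (rolling into the next day, 25 February 2022).
1 September 2021 is a Wednesday, so the first Sunday is September 5.
1 February 2022 is a Tuesday, so Mondays fall on 7, 14, 21, 28; the last is February 28.
At the standard offset (UTC−10:45), 03:00 UTC − 10h45m = 16:15 Fenos Canton standard time (rolling into the previous day, 24 February 2022).
Daylight saving runs 5 September 2021 – 28 February 2022; the standard-time date in Fenos Canton, 24 February 2022, is inside that window, so Fenos Canton is at UTC−09:45.
03:00 UTC − 9h45m = 17:15 Fenos Canton (rolling into the previous day, 24 February 2022).

17:15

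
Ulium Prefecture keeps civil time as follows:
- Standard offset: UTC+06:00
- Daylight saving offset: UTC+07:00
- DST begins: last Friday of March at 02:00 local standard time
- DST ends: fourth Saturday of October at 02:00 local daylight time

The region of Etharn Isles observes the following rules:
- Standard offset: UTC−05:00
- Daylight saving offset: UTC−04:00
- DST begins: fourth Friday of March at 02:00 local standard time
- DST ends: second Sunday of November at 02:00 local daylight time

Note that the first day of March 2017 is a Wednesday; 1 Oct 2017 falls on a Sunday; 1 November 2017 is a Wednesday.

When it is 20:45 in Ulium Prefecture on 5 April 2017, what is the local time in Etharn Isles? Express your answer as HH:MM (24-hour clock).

09:45

1 March 2017 is a Wednesday, so Fridays fall on 3, 10, 17, 24, 31; the last is March 31.
1 October 2017 is a Sunday, so the first Saturday is October 7 and the fourth is October 28.
5 April 2017 falls between 31 March and 28 October, so daylight saving is in effect and Ulium Prefecture is at UTC+07:00.
20:45 Ulium Prefecture − 7h = 13:45 UTC.
1 March 2017 is a Wednesday, so the first Friday is March 3 and the fourth is March 24.
1 November 2017 is a Wednesday, so the first Sunday is November 5 and the second is November 12.
At the standard offset (UTC−05:00), 13:45 UTC − 5h = 08:45 Etharn Isles standard time.
The standard-time date in Etharn Isles, 5 April 2017, falls between 24 March and 12 November, so daylight saving is in effect and Etharn Isles is at UTC−04:00.
13:45 UTC − 4h = 09:45 Etharn Isles.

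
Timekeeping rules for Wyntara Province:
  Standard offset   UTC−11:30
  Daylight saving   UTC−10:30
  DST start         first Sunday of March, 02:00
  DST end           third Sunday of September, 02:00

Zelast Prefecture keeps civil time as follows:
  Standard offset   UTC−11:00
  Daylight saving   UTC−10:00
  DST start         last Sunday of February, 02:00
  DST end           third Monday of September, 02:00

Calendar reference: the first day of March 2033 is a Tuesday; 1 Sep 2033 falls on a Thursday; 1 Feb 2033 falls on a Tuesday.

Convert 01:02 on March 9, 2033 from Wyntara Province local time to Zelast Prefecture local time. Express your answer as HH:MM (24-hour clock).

1 March 2033 is a Tuesday, so the first Sunday is March 6.
1 September 2033 is a Thursday, so the first Sunday is September 4 and the third is September 18.
March 9, 2033 lies within the daylight-saving period (6 March – 18 September), so Wyntara Province is on daylight time, UTC−10:30.
01:02 Wyntara Province + 10h30m = 11:32 UTC.
1 February 2033 is a Tuesday, so Sundays fall on 6, 13, 20, 27; the last is February 27.
1 September 2033 is a Thursday, so the first Monday is September 5 and the third is September 19.
At the standard offset (UTC−11:00), 11:32 UTC − 11h = 00:32 Zelast Prefecture standard time.
Daylight saving runs 27 February – 19 September; the standard-time date in Zelast Prefecture, March 9, 2033, is inside that window, so Zelast Prefecture is at UTC−10:00.
11:32 UTC − 10h = 01:32 Zelast Prefecture.

01:32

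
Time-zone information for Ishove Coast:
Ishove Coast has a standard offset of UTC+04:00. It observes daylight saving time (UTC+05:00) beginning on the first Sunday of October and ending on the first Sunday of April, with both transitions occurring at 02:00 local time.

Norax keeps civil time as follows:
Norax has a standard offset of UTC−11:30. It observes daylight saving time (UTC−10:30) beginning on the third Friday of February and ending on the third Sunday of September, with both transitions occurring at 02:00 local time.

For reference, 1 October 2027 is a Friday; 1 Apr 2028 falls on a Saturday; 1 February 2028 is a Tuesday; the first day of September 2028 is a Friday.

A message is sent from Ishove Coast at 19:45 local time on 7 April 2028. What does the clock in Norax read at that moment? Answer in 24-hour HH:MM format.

1 October 2027 is a Friday, so the first Sunday is October 3.
1 April 2028 is a Saturday, so the first Sunday is April 2.
7 April 2028 is outside the daylight-saving period (3 October 2027 – 2 April 2028), so Ishove Coast is on standard time, UTC+04:00.
19:45 Ishove Coast − 4h = 15:45 UTC.
1 February 2028 is a Tuesday, so the first Friday is February 4 and the third is February 18.
1 September 2028 is a Friday, so the first Sunday is September 3 and the third is September 17.
At the standard offset (UTC−11:30), 15:45 UTC − 11h30m = 04:15 Norax standard time.
The standard-time date in Norax, 7 April 2028, lies within the daylight-saving period (18 February – 17 September), so Norax is on daylight time, UTC−10:30.
15:45 UTC − 10h30m = 05:15 Norax.

05:15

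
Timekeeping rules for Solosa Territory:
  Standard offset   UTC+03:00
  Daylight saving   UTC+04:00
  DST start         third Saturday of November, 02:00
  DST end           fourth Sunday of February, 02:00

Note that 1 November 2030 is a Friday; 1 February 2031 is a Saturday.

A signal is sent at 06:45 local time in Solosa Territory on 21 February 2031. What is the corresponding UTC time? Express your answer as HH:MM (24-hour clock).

02:45

1 November 2030 is a Friday, so the first Saturday is November 2 and the third is November 16.
1 February 2031 is a Saturday, so the first Sunday is February 2 and the fourth is February 23.
21 February 2031 falls between 16 November 2030 and 23 February 2031, so daylight saving is in effect and Solosa Territory is at UTC+04:00.
06:45 local − 4h = 02:45 UTC.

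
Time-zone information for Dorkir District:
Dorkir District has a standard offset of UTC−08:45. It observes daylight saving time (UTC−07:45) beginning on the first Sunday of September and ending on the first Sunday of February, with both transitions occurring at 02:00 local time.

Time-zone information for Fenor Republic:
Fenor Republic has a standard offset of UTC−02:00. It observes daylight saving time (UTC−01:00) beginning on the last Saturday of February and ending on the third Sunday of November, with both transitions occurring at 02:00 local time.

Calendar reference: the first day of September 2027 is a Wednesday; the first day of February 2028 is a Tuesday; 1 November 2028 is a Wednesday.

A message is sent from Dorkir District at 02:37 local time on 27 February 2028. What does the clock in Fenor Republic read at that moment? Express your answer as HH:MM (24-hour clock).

1 September 2027 is a Wednesday, so the first Sunday is September 5.
1 February 2028 is a Tuesday, so the first Sunday is February 6.
27 February 2028 is outside the daylight-saving period (5 September 2027 – 6 February 2028), so Dorkir District is on standard time, UTC−08:45.
02:37 Dorkir District + 8h45m = 11:22 UTC.
1 February 2028 is a Tuesday, so Saturdays fall on 5, 12, 19, 26; the last is February 26.
1 November 2028 is a Wednesday, so the first Sunday is November 5 and the third is November 19.
At the standard offset (UTC−02:00), 11:22 UTC − 2h = 09:22 Fenor Republic standard time.
The standard-time date in Fenor Republic, 27 February 2028, falls between 26 February and 19 November, so daylight saving is in effect and Fenor Republic is at UTC−01:00.
11:22 UTC − 1h = 10:22 Fenor Republic.

10:22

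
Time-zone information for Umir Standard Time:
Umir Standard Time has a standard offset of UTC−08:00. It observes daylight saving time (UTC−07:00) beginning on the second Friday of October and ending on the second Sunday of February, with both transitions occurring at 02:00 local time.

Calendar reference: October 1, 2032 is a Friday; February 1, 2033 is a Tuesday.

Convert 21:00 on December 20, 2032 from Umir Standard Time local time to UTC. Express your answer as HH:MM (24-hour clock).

1 October 2032 is a Friday, so the first Friday is October 1 and the second is October 8.
1 February 2033 is a Tuesday, so the first Sunday is February 6 and the second is February 13.
December 20, 2032 lies within the daylight-saving period (8 October 2032 – 13 February 2033), so Umir Standard Time is on daylight time, UTC−07:00.
21:00 local + 7h = 04:00 UTC (rolling into the next day, 21 December 2032).

04:00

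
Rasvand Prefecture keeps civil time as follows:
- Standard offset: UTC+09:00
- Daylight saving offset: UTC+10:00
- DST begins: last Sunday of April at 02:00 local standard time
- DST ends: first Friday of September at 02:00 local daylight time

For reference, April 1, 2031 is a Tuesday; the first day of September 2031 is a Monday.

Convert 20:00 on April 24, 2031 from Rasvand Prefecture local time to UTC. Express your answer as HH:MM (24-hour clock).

11:00

1 April 2031 is a Tuesday, so Sundays fall on 6, 13, 20, 27; the last is April 27.
1 September 2031 is a Monday, so the first Friday is September 5.
April 24, 2031 is outside the daylight-saving period (27 April – 5 September), so Rasvand Prefecture is on standard time, UTC+09:00.
20:00 local − 9h = 11:00 UTC.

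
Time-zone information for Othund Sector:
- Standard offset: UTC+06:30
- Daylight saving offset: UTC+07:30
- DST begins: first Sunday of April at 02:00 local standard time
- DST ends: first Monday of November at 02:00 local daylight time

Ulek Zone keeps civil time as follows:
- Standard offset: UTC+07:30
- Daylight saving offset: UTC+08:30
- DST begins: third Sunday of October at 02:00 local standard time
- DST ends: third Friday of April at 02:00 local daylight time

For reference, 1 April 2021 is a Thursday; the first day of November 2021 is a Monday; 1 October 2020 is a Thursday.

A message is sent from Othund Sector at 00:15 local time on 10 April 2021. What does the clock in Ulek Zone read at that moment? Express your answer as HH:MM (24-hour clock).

1 April 2021 is a Thursday, so the first Sunday is April 4.
1 November 2021 is a Monday, so the first Monday is November 1.
Daylight saving runs 4 April – 1 November; 10 April 2021 is inside that window, so Othund Sector is at UTC+07:30.
00:15 Othund Sector − 7h30m = 16:45 UTC (rolling into the previous day, 9 April 2021).
1 October 2020 is a Thursday, so the first Sunday is October 4 and the third is October 18.
1 April 2021 is a Thursday, so the first Friday is April 2 and the third is April 16.
At the standard offset (UTC+07:30), 16:45 UTC + 7h30m = 00:15 Ulek Zone standard time (rolling into the next day, 10 April 2021).
The standard-time date in Ulek Zone, 10 April 2021, lies within the daylight-saving period (18 October 2020 – 16 April 2021), so Ulek Zone is on daylight time, UTC+08:30.
16:45 UTC + 8h30m = 01:15 Ulek Zone (rolling into the next day, 10 April 2021).

01:15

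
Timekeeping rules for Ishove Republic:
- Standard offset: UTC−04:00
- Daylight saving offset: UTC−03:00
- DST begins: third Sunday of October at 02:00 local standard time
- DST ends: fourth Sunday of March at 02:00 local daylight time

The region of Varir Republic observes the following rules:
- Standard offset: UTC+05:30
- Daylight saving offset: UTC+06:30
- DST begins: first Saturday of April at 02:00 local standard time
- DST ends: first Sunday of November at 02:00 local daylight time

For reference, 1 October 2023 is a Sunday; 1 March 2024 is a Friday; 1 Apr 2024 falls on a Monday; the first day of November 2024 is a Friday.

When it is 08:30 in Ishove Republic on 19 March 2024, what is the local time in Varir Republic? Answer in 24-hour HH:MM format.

1 October 2023 is a Sunday, so the first Sunday is October 1 and the third is October 15.
1 March 2024 is a Friday, so the first Sunday is March 3 and the fourth is March 24.
19 March 2024 lies within the daylight-saving period (15 October 2023 – 24 March 2024), so Ishove Republic is on daylight time, UTC−03:00.
08:30 Ishove Republic + 3h = 11:30 UTC.
1 April 2024 is a Monday, so the first Saturday is April 6.
1 November 2024 is a Friday, so the first Sunday is November 3.
At the standard offset (UTC+05:30), 11:30 UTC + 5h30m = 17:00 Varir Republic standard time.
The standard-time date in Varir Republic, 19 March 2024, is outside the daylight-saving period (6 April – 3 November), so Varir Republic is on standard time, UTC+05:30.
11:30 UTC + 5h30m = 17:00 Varir Republic.

17:00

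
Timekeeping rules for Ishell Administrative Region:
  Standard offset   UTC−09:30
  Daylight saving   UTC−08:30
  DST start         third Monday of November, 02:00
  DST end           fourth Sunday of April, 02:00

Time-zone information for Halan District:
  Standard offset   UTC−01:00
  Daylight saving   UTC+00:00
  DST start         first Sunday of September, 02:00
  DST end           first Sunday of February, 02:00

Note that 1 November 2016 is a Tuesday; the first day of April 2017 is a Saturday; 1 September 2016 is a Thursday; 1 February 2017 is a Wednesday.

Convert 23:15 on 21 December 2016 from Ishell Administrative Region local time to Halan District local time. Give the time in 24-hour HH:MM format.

07:45

1 November 2016 is a Tuesday, so the first Monday is November 7 and the third is November 21.
1 April 2017 is a Saturday, so the first Sunday is April 2 and the fourth is April 23.
21 December 2016 falls between 21 November 2016 and 23 April 2017, so daylight saving is in effect and Ishell Administrative Region is at UTC−08:30.
23:15 Ishell Administrative Region + 8h30m = 07:45 UTC (rolling into the next day, 22 December 2016).
1 September 2016 is a Thursday, so the first Sunday is September 4.
1 February 2017 is a Wednesday, so the first Sunday is February 5.
At the standard offset (UTC−01:00), 07:45 UTC − 1h = 06:45 Halan District standard time.
The standard-time date in Halan District, 22 December 2016, lies within the daylight-saving period (4 September 2016 – 5 February 2017), so Halan District is on daylight time, UTC+00:00.
07:45 UTC + 0h = 07:45 Halan District.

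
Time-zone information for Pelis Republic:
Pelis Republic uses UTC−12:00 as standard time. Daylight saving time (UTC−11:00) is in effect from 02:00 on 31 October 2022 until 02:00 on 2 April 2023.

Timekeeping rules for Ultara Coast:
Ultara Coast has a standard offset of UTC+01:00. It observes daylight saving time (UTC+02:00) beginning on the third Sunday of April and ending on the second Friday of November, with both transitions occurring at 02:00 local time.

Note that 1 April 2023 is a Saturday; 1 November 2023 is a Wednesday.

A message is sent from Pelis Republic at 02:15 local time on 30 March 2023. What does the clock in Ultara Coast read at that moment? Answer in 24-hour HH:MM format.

14:15

Daylight saving runs 31 October 2022 – 2 April 2023; 30 March 2023 is inside that window, so Pelis Republic is at UTC−11:00.
02:15 Pelis Republic + 11h = 13:15 UTC.
1 April 2023 is a Saturday, so the first Sunday is April 2 and the third is April 16.
1 November 2023 is a Wednesday, so the first Friday is November 3 and the second is November 10.
At the standard offset (UTC+01:00), 13:15 UTC + 1h = 14:15 Ultara Coast standard time.
The standard-time date in Ultara Coast, 30 March 2023, is outside the daylight-saving period (16 April – 10 November), so Ultara Coast is on standard time, UTC+01:00.
13:15 UTC + 1h = 14:15 Ultara Coast.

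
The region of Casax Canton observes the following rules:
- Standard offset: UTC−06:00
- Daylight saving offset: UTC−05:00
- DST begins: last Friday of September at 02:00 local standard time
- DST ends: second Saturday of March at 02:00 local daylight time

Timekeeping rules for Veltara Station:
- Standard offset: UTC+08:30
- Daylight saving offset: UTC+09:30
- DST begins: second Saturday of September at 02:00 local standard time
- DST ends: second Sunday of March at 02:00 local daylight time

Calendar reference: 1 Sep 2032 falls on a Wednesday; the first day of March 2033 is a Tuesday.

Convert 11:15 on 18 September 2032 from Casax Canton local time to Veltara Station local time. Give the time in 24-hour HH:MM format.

1 September 2032 is a Wednesday, so Fridays fall on 3, 10, 17, 24; the last is September 24.
1 March 2033 is a Tuesday, so the first Saturday is March 5 and the second is March 12.
18 September 2032 does not fall between 24 September 2032 and 12 March 2033, so daylight saving is not in effect and Casax Canton is at UTC−06:00.
11:15 Casax Canton + 6h = 17:15 UTC.
1 September 2032 is a Wednesday, so the first Saturday is September 4 and the second is September 11.
1 March 2033 is a Tuesday, so the first Sunday is March 6 and the second is March 13.
At the standard offset (UTC+08:30), 17:15 UTC + 8h30m = 01:45 Veltara Station standard time (rolling into the next day, 19 September 2032).
Daylight saving runs 11 September 2032 – 13 March 2033; the standard-time date in Veltara Station, 19 September 2032, is inside that window, so Veltara Station is at UTC+09:30.
17:15 UTC + 9h30m = 02:45 Veltara Station (rolling into the next day, 19 September 2032).

02:45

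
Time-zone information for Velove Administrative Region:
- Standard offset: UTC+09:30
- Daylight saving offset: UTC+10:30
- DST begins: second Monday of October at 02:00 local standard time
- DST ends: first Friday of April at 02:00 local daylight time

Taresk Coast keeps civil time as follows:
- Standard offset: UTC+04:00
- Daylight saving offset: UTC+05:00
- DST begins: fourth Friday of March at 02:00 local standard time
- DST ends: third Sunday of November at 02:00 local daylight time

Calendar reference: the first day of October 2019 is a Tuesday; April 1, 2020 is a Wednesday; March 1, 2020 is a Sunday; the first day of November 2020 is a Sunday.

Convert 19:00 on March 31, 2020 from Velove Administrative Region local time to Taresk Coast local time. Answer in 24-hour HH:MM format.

1 October 2019 is a Tuesday, so the first Monday is October 7 and the second is October 14.
1 April 2020 is a Wednesday, so the first Friday is April 3.
March 31, 2020 lies within the daylight-saving period (14 October 2019 – 3 April 2020), so Velove Administrative Region is on daylight time, UTC+10:30.
19:00 Velove Administrative Region − 10h30m = 08:30 UTC.
1 March 2020 is a Sunday, so the first Friday is March 6 and the fourth is March 27.
1 November 2020 is a Sunday, so the first Sunday is November 1 and the third is November 15.
At the standard offset (UTC+04:00), 08:30 UTC + 4h = 12:30 Taresk Coast standard time.
Daylight saving runs 27 March – 15 November; the standard-time date in Taresk Coast, March 31, 2020, is inside that window, so Taresk Coast is at UTC+05:00.
08:30 UTC + 5h = 13:30 Taresk Coast.

13:30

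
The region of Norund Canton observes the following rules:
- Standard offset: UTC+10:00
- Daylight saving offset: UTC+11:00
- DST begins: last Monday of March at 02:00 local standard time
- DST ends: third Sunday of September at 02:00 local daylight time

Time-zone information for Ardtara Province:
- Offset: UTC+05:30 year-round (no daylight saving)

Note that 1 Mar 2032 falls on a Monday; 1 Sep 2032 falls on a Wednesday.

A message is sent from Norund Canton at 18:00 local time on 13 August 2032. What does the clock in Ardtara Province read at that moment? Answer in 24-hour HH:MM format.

1 March 2032 is a Monday, so Mondays fall on 1, 8, 15, 22, 29; the last is March 29.
1 September 2032 is a Wednesday, so the first Sunday is September 5 and the third is September 19.
Daylight saving runs 29 March – 19 September; 13 August 2032 is inside that window, so Norund Canton is at UTC+11:00.
18:00 Norund Canton − 11h = 07:00 UTC.
Ardtara Province has no daylight saving, so its offset is UTC+05:30 year-round.
07:00 UTC + 5h30m = 12:30 Ardtara Province.

12:30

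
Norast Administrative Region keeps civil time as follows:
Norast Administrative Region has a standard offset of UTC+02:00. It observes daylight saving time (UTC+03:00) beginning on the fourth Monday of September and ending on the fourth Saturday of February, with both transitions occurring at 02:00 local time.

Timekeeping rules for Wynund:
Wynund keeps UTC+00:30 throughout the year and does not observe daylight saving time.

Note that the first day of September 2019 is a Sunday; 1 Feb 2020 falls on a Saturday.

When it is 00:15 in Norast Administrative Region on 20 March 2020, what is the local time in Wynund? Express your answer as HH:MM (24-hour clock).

22:45

1 September 2019 is a Sunday, so the first Monday is September 2 and the fourth is September 23.
1 February 2020 is a Saturday, so the first Saturday is February 1 and the fourth is February 22.
20 March 2020 is outside the daylight-saving period (23 September 2019 – 22 February 2020), so Norast Administrative Region is on standard time, UTC+02:00.
00:15 Norast Administrative Region − 2h = 22:15 UTC (rolling into the previous day, 19 March 2020).
Wynund has no daylight saving, so its offset is UTC+00:30 year-round.
22:15 UTC + 0h30m = 22:45 Wynund.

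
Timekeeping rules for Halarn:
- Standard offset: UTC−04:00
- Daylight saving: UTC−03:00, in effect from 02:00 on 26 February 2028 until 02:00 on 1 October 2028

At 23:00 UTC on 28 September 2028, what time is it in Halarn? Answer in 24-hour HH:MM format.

At the standard offset (UTC−04:00), 23:00 UTC − 4h = 19:00 Halarn standard time.
The standard-time date in Halarn, 28 September 2028, lies within the daylight-saving period (26 February – 1 October), so Halarn is on daylight time, UTC−03:00.
23:00 UTC − 3h = 20:00 local.

20:00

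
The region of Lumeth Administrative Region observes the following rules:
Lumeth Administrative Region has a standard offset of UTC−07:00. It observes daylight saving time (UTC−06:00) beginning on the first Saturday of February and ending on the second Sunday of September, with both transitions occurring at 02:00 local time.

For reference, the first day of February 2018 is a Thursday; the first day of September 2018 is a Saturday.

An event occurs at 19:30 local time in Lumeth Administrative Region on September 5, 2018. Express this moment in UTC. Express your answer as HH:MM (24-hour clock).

1 February 2018 is a Thursday, so the first Saturday is February 3.
1 September 2018 is a Saturday, so the first Sunday is September 2 and the second is September 9.
Daylight saving runs 3 February – 9 September; September 5, 2018 is inside that window, so Lumeth Administrative Region is at UTC−06:00.
19:30 local + 6h = 01:30 UTC (rolling into the next day, 6 September 2018).

01:30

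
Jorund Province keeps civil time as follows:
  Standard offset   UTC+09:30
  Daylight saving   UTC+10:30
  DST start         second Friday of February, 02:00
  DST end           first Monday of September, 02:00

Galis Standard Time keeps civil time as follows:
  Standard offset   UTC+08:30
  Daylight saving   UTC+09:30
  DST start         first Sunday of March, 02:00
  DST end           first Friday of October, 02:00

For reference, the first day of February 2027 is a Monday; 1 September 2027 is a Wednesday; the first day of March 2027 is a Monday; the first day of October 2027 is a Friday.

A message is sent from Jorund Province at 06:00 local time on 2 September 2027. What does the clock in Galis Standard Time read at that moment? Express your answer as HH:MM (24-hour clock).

1 February 2027 is a Monday, so the first Friday is February 5 and the second is February 12.
1 September 2027 is a Wednesday, so the first Monday is September 6.
Daylight saving runs 12 February – 6 September; 2 September 2027 is inside that window, so Jorund Province is at UTC+10:30.
06:00 Jorund Province − 10h30m = 19:30 UTC (rolling into the previous day, 1 September 2027).
1 March 2027 is a Monday, so the first Sunday is March 7.
1 October 2027 is a Friday, so the first Friday is October 1.
At the standard offset (UTC+08:30), 19:30 UTC + 8h30m = 04:00 Galis Standard Time standard time (rolling into the next day, 2 September 2027).
Daylight saving runs 7 March – 1 October; the standard-time date in Galis Standard Time, 2 September 2027, is inside that window, so Galis Standard Time is at UTC+09:30.
19:30 UTC + 9h30m = 05:00 Galis Standard Time (rolling into the next day, 2 September 2027).

05:00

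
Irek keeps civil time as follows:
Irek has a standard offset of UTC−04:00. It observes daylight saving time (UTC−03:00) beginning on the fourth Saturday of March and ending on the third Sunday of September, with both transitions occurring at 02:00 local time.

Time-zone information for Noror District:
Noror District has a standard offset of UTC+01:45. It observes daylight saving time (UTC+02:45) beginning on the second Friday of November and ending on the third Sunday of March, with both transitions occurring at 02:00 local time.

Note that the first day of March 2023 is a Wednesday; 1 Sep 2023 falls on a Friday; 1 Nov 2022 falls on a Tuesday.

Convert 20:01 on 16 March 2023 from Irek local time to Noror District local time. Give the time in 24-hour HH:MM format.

1 March 2023 is a Wednesday, so the first Saturday is March 4 and the fourth is March 25.
1 September 2023 is a Friday, so the first Sunday is September 3 and the third is September 17.
16 March 2023 does not fall between 25 March and 17 September, so daylight saving is not in effect and Irek is at UTC−04:00.
20:01 Irek + 4h = 00:01 UTC (rolling into the next day, 17 March 2023).
1 November 2022 is a Tuesday, so the first Friday is November 4 and the second is November 11.
1 March 2023 is a Wednesday, so the first Sunday is March 5 and the third is March 19.
At the standard offset (UTC+01:45), 00:01 UTC + 1h45m = 01:46 Noror District standard time.
The standard-time date in Noror District, 17 March 2023, lies within the daylight-saving period (11 November 2022 – 19 March 2023), so Noror District is on daylight time, UTC+02:45.
00:01 UTC + 2h45m = 02:46 Noror District.

02:46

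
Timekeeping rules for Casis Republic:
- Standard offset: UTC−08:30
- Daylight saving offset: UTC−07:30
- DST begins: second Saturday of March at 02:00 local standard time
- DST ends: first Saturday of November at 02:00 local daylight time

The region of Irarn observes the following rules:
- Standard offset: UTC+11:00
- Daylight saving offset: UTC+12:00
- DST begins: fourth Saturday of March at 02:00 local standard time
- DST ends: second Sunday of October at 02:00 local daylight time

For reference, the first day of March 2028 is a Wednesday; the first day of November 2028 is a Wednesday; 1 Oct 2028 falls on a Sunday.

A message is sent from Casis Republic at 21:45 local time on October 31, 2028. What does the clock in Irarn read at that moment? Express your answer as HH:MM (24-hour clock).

16:15

1 March 2028 is a Wednesday, so the first Saturday is March 4 and the second is March 11.
1 November 2028 is a Wednesday, so the first Saturday is November 4.
Daylight saving runs 11 March – 4 November; October 31, 2028 is inside that window, so Casis Republic is at UTC−07:30.
21:45 Casis Republic + 7h30m = 05:15 UTC (rolling into the next day, 1 November 2028).
1 March 2028 is a Wednesday, so the first Saturday is March 4 and the fourth is March 25.
1 October 2028 is a Sunday, so the first Sunday is October 1 and the second is October 8.
At the standard offset (UTC+11:00), 05:15 UTC + 11h = 16:15 Irarn standard time.
Daylight saving runs 25 March – 8 October; the standard-time date in Irarn, November 1, 2028, is outside that window, so Irarn is on standard time at UTC+11:00.
05:15 UTC + 11h = 16:15 Irarn.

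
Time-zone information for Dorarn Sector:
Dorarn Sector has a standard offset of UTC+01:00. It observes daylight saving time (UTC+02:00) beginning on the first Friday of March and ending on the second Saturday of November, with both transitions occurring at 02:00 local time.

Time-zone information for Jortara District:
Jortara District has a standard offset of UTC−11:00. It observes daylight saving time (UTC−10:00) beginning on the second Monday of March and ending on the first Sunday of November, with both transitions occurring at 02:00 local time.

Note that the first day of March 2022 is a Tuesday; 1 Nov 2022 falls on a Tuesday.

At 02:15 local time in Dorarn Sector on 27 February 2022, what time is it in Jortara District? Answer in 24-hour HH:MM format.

1 March 2022 is a Tuesday, so the first Friday is March 4.
1 November 2022 is a Tuesday, so the first Saturday is November 5 and the second is November 12.
27 February 2022 does not fall between 4 March and 12 November, so daylight saving is not in effect and Dorarn Sector is at UTC+01:00.
02:15 Dorarn Sector − 1h = 01:15 UTC.
1 March 2022 is a Tuesday, so the first Monday is March 7 and the second is March 14.
1 November 2022 is a Tuesday, so the first Sunday is November 6.
At the standard offset (UTC−11:00), 01:15 UTC − 11h = 14:15 Jortara District standard time (rolling into the previous day, 26 February 2022).
The standard-time date in Jortara District, 26 February 2022, is outside the daylight-saving period (14 March – 6 November), so Jortara District is on standard time, UTC−11:00.
01:15 UTC − 11h = 14:15 Jortara District (rolling into the previous day, 26 February 2022).

14:15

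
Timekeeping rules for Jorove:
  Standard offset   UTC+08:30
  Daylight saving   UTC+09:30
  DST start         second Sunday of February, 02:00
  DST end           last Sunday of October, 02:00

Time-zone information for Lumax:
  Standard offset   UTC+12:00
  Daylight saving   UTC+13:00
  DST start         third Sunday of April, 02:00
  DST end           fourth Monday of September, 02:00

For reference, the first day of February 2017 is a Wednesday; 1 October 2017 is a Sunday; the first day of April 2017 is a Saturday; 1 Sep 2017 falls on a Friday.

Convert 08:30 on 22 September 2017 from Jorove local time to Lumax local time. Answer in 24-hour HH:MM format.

12:00

1 February 2017 is a Wednesday, so the first Sunday is February 5 and the second is February 12.
1 October 2017 is a Sunday, so Sundays fall on 1, 8, 15, 22, 29; the last is October 29.
22 September 2017 falls between 12 February and 29 October, so daylight saving is in effect and Jorove is at UTC+09:30.
08:30 Jorove − 9h30m = 23:00 UTC (rolling into the previous day, 21 September 2017).
1 April 2017 is a Saturday, so the first Sunday is April 2 and the third is April 16.
1 September 2017 is a Friday, so the first Monday is September 4 and the fourth is September 25.
At the standard offset (UTC+12:00), 23:00 UTC + 12h = 11:00 Lumax standard time (rolling into the next day, 22 September 2017).
The standard-time date in Lumax, 22 September 2017, lies within the daylight-saving period (16 April – 25 September), so Lumax is on daylight time, UTC+13:00.
23:00 UTC + 13h = 12:00 Lumax (rolling into the next day, 22 September 2017).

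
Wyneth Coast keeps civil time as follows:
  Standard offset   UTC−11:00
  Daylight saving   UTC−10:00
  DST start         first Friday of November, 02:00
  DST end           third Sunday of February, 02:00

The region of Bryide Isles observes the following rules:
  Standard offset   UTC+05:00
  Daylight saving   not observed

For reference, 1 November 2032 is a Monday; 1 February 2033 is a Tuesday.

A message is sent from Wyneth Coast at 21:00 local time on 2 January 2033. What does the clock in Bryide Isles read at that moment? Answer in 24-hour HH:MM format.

1 November 2032 is a Monday, so the first Friday is November 5.
1 February 2033 is a Tuesday, so the first Sunday is February 6 and the third is February 20.
2 January 2033 lies within the daylight-saving period (5 November 2032 – 20 February 2033), so Wyneth Coast is on daylight time, UTC−10:00.
21:00 Wyneth Coast + 10h = 07:00 UTC (rolling into the next day, 3 January 2033).
Bryide Isles has no daylight saving, so its offset is UTC+05:00 year-round.
07:00 UTC + 5h = 12:00 Bryide Isles.

12:00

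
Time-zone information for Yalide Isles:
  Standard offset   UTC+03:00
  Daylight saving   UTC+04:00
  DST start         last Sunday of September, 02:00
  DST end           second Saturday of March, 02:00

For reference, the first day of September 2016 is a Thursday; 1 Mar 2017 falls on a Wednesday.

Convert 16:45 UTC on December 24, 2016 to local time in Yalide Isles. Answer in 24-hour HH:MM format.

1 September 2016 is a Thursday, so Sundays fall on 4, 11, 18, 25; the last is September 25.
1 March 2017 is a Wednesday, so the first Saturday is March 4 and the second is March 11.
At the standard offset (UTC+03:00), 16:45 UTC + 3h = 19:45 Yalide Isles standard time.
The standard-time date in Yalide Isles, December 24, 2016, falls between 25 September 2016 and 11 March 2017, so daylight saving is in effect and Yalide Isles is at UTC+04:00.
16:45 UTC + 4h = 20:45 local.

20:45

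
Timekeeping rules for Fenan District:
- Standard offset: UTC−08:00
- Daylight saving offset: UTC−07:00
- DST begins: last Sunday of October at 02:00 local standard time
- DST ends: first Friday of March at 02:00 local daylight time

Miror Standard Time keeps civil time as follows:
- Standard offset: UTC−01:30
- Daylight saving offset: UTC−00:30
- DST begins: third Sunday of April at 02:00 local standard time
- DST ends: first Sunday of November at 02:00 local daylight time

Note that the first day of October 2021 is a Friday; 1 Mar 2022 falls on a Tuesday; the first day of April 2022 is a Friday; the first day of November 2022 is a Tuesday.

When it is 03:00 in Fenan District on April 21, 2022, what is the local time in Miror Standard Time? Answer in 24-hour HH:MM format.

1 October 2021 is a Friday, so Sundays fall on 3, 10, 17, 24, 31; the last is October 31.
1 March 2022 is a Tuesday, so the first Friday is March 4.
Daylight saving runs 31 October 2021 – 4 March 2022; April 21, 2022 is outside that window, so Fenan District is on standard time at UTC−08:00.
03:00 Fenan District + 8h = 11:00 UTC.
1 April 2022 is a Friday, so the first Sunday is April 3 and the third is April 17.
1 November 2022 is a Tuesday, so the first Sunday is November 6.
At the standard offset (UTC−01:30), 11:00 UTC − 1h30m = 09:30 Miror Standard Time standard time.
The standard-time date in Miror Standard Time, April 21, 2022, falls between 17 April and 6 November, so daylight saving is in effect and Miror Standard Time is at UTC−00:30.
11:00 UTC − 0h30m = 10:30 Miror Standard Time.

10:30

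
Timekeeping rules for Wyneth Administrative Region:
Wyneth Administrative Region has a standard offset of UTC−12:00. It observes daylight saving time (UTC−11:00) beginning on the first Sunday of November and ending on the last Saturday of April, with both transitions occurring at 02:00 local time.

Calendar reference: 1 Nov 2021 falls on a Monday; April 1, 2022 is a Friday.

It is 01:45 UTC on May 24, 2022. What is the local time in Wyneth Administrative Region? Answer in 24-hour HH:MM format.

1 November 2021 is a Monday, so the first Sunday is November 7.
1 April 2022 is a Friday, so Saturdays fall on 2, 9, 16, 23, 30; the last is April 30.
At the standard offset (UTC−12:00), 01:45 UTC − 12h = 13:45 Wyneth Administrative Region standard time (rolling into the previous day, 23 May 2022).
Daylight saving runs 7 November 2021 – 30 April 2022; the standard-time date in Wyneth Administrative Region, May 23, 2022, is outside that window, so Wyneth Administrative Region is on standard time at UTC−12:00.
01:45 UTC − 12h = 13:45 local (rolling into the previous day, 23 May 2022).

13:45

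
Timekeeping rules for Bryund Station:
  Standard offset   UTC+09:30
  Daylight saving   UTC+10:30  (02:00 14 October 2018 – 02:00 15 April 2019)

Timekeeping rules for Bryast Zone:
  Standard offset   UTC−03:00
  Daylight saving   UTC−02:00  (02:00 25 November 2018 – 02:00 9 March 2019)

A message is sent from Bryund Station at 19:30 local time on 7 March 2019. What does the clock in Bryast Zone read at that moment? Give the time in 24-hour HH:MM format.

07:00

7 March 2019 falls between 14 October 2018 and 15 April 2019, so daylight saving is in effect and Bryund Station is at UTC+10:30.
19:30 Bryund Station − 10h30m = 09:00 UTC.
At the standard offset (UTC−03:00), 09:00 UTC − 3h = 06:00 Bryast Zone standard time.
Daylight saving runs 25 November 2018 – 9 March 2019; the standard-time date in Bryast Zone, 7 March 2019, is inside that window, so Bryast Zone is at UTC−02:00.
09:00 UTC − 2h = 07:00 Bryast Zone.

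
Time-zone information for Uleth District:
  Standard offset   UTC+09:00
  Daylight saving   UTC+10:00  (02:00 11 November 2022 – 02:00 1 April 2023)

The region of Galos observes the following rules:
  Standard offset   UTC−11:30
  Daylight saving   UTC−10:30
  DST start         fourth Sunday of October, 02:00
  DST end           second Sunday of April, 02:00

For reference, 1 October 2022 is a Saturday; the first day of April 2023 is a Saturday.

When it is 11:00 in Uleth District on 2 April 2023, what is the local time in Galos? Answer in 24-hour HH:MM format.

15:30

Daylight saving runs 11 November 2022 – 1 April 2023; 2 April 2023 is outside that window, so Uleth District is on standard time at UTC+09:00.
11:00 Uleth District − 9h = 02:00 UTC.
1 October 2022 is a Saturday, so the first Sunday is October 2 and the fourth is October 23.
1 April 2023 is a Saturday, so the first Sunday is April 2 and the second is April 9.
At the standard offset (UTC−11:30), 02:00 UTC − 11h30m = 14:30 Galos standard time (rolling into the previous day, 1 April 2023).
The standard-time date in Galos, 1 April 2023, lies within the daylight-saving period (23 October 2022 – 9 April 2023), so Galos is on daylight time, UTC−10:30.
02:00 UTC − 10h30m = 15:30 Galos (rolling into the previous day, 1 April 2023).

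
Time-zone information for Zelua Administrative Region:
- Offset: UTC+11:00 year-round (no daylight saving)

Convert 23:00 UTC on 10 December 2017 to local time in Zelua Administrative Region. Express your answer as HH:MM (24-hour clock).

Zelua Administrative Region has no daylight saving, so its offset is UTC+11:00 year-round.
23:00 UTC + 11h = 10:00 local (rolling into the next day, 11 December 2017).

10:00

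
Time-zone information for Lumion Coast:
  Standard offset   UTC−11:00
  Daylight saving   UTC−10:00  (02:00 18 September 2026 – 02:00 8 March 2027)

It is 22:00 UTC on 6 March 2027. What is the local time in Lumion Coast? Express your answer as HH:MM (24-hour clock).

At the standard offset (UTC−11:00), 22:00 UTC − 11h = 11:00 Lumion Coast standard time.
The standard-time date in Lumion Coast, 6 March 2027, falls between 18 September 2026 and 8 March 2027, so daylight saving is in effect and Lumion Coast is at UTC−10:00.
22:00 UTC − 10h = 12:00 local.

12:00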